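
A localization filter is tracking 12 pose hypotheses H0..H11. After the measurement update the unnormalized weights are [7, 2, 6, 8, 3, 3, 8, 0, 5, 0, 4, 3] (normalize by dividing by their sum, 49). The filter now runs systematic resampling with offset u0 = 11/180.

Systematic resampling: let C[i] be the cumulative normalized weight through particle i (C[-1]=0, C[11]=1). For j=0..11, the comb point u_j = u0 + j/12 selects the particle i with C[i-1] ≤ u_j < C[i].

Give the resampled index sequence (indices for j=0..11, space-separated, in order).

C = [1/7, 9/49, 15/49, 23/49, 26/49, 29/49, 37/49, 37/49, 6/7, 6/7, 46/49, 1]
j=0: u_0=11/180 ∈ [0, 1/7) → index 0
j=1: u_1=13/90 ∈ [1/7, 9/49) → index 1
j=2: u_2=41/180 ∈ [9/49, 15/49) → index 2
j=3: u_3=14/45 ∈ [15/49, 23/49) → index 3
j=4: u_4=71/180 ∈ [15/49, 23/49) → index 3
j=5: u_5=43/90 ∈ [23/49, 26/49) → index 4
j=6: u_6=101/180 ∈ [26/49, 29/49) → index 5
j=7: u_7=29/45 ∈ [29/49, 37/49) → index 6
j=8: u_8=131/180 ∈ [29/49, 37/49) → index 6
j=9: u_9=73/90 ∈ [37/49, 6/7) → index 8
j=10: u_10=161/180 ∈ [6/7, 46/49) → index 10
j=11: u_11=44/45 ∈ [46/49, 1) → index 11

0 1 2 3 3 4 5 6 6 8 10 11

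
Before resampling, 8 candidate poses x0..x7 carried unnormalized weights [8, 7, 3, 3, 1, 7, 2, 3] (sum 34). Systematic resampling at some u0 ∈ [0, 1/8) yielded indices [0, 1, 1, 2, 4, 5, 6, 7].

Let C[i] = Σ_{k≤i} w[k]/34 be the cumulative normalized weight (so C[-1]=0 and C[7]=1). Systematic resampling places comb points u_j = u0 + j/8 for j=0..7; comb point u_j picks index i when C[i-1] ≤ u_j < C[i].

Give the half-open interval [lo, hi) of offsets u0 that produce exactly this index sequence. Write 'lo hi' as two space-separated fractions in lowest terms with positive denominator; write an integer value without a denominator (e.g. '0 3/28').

C = [4/17, 15/34, 9/17, 21/34, 11/17, 29/34, 31/34, 1]
j=0 picked index 0: u0 ∈ [0, 4/17)
j=1 picked index 1: u0 ∈ [15/136, 43/136)
j=2 picked index 1: u0 ∈ [-1/68, 13/68)
j=3 picked index 2: u0 ∈ [9/136, 21/136)
j=4 picked index 4: u0 ∈ [2/17, 5/34)
j=5 picked index 5: u0 ∈ [3/136, 31/136)
j=6 picked index 6: u0 ∈ [7/68, 11/68)
j=7 picked index 7: u0 ∈ [5/136, 1/8)
intersection: [2/17, 1/8)

2/17 1/8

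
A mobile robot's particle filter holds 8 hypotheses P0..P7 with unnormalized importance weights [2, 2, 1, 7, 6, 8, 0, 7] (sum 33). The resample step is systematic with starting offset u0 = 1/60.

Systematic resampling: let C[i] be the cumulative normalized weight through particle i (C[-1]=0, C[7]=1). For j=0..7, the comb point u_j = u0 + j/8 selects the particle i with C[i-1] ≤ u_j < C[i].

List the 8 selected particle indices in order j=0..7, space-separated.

C = [2/33, 4/33, 5/33, 4/11, 6/11, 26/33, 26/33, 1]
j=0: u_0=1/60 ∈ [0, 2/33) → index 0
j=1: u_1=17/120 ∈ [4/33, 5/33) → index 2
j=2: u_2=4/15 ∈ [5/33, 4/11) → index 3
j=3: u_3=47/120 ∈ [4/11, 6/11) → index 4
j=4: u_4=31/60 ∈ [4/11, 6/11) → index 4
j=5: u_5=77/120 ∈ [6/11, 26/33) → index 5
j=6: u_6=23/30 ∈ [6/11, 26/33) → index 5
j=7: u_7=107/120 ∈ [26/33, 1) → index 7

0 2 3 4 4 5 5 7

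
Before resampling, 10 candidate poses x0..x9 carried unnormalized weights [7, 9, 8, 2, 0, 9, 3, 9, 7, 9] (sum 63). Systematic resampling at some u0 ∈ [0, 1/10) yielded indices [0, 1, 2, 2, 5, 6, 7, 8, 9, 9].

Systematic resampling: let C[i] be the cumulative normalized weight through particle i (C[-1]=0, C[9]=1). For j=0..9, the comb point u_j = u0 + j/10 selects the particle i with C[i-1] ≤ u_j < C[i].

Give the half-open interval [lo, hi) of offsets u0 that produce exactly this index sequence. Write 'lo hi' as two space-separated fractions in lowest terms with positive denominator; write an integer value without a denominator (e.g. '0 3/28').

2/35 17/210

C = [1/9, 16/63, 8/21, 26/63, 26/63, 5/9, 38/63, 47/63, 6/7, 1]
j=0 picked index 0: u0 ∈ [0, 1/9)
j=1 picked index 1: u0 ∈ [1/90, 97/630)
j=2 picked index 2: u0 ∈ [17/315, 19/105)
j=3 picked index 2: u0 ∈ [-29/630, 17/210)
j=4 picked index 5: u0 ∈ [4/315, 7/45)
j=5 picked index 6: u0 ∈ [1/18, 13/126)
j=6 picked index 7: u0 ∈ [1/315, 46/315)
j=7 picked index 8: u0 ∈ [29/630, 11/70)
j=8 picked index 9: u0 ∈ [2/35, 1/5)
j=9 picked index 9: u0 ∈ [-3/70, 1/10)
intersection: [2/35, 17/210)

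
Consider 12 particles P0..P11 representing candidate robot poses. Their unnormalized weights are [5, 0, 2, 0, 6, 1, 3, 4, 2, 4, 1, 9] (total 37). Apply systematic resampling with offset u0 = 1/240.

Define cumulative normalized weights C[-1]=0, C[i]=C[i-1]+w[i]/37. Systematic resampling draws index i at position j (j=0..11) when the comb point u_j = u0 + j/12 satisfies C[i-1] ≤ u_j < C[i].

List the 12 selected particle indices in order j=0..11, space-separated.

0 0 2 4 4 6 7 8 9 10 11 11

C = [5/37, 5/37, 7/37, 7/37, 13/37, 14/37, 17/37, 21/37, 23/37, 27/37, 28/37, 1]
j=0: u_0=1/240 ∈ [0, 5/37) → index 0
j=1: u_1=7/80 ∈ [0, 5/37) → index 0
j=2: u_2=41/240 ∈ [5/37, 7/37) → index 2
j=3: u_3=61/240 ∈ [7/37, 13/37) → index 4
j=4: u_4=27/80 ∈ [7/37, 13/37) → index 4
j=5: u_5=101/240 ∈ [14/37, 17/37) → index 6
j=6: u_6=121/240 ∈ [17/37, 21/37) → index 7
j=7: u_7=47/80 ∈ [21/37, 23/37) → index 8
j=8: u_8=161/240 ∈ [23/37, 27/37) → index 9
j=9: u_9=181/240 ∈ [27/37, 28/37) → index 10
j=10: u_10=67/80 ∈ [28/37, 1) → index 11
j=11: u_11=221/240 ∈ [28/37, 1) → index 11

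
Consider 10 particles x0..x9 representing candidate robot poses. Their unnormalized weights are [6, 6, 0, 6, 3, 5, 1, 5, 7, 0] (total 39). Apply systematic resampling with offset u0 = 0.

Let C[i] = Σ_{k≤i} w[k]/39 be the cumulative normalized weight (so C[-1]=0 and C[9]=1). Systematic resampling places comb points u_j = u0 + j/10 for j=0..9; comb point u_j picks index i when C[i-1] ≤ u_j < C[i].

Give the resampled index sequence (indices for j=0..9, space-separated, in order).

0 0 1 1 3 4 5 7 7 8

C = [2/13, 4/13, 4/13, 6/13, 7/13, 2/3, 9/13, 32/39, 1, 1]
j=0: u_0=0 ∈ [0, 2/13) → index 0
j=1: u_1=1/10 ∈ [0, 2/13) → index 0
j=2: u_2=1/5 ∈ [2/13, 4/13) → index 1
j=3: u_3=3/10 ∈ [2/13, 4/13) → index 1
j=4: u_4=2/5 ∈ [4/13, 6/13) → index 3
j=5: u_5=1/2 ∈ [6/13, 7/13) → index 4
j=6: u_6=3/5 ∈ [7/13, 2/3) → index 5
j=7: u_7=7/10 ∈ [9/13, 32/39) → index 7
j=8: u_8=4/5 ∈ [9/13, 32/39) → index 7
j=9: u_9=9/10 ∈ [32/39, 1) → index 8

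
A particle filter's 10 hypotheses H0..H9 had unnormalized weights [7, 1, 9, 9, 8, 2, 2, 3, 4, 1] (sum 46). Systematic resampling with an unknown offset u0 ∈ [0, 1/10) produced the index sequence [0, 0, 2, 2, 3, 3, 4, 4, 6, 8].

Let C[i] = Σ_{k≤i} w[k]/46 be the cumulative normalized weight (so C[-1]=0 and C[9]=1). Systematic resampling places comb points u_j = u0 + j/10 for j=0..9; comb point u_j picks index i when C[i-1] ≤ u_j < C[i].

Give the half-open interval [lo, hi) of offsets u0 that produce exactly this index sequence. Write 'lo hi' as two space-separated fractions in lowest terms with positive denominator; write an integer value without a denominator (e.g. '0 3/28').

C = [7/46, 4/23, 17/46, 13/23, 17/23, 18/23, 19/23, 41/46, 45/46, 1]
j=0 picked index 0: u0 ∈ [0, 7/46)
j=1 picked index 0: u0 ∈ [-1/10, 6/115)
j=2 picked index 2: u0 ∈ [-3/115, 39/230)
j=3 picked index 2: u0 ∈ [-29/230, 8/115)
j=4 picked index 3: u0 ∈ [-7/230, 19/115)
j=5 picked index 3: u0 ∈ [-3/23, 3/46)
j=6 picked index 4: u0 ∈ [-4/115, 16/115)
j=7 picked index 4: u0 ∈ [-31/230, 9/230)
j=8 picked index 6: u0 ∈ [-2/115, 3/115)
j=9 picked index 8: u0 ∈ [-1/115, 9/115)
intersection: [0, 3/115)

0 3/115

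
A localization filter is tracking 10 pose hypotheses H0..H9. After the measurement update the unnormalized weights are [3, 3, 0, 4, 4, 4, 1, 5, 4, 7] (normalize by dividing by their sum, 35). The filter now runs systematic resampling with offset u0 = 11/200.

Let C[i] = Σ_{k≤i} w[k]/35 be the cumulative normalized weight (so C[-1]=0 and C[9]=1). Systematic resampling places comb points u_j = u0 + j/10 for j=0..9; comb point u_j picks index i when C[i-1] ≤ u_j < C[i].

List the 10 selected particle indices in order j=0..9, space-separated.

C = [3/35, 6/35, 6/35, 2/7, 2/5, 18/35, 19/35, 24/35, 4/5, 1]
j=0: u_0=11/200 ∈ [0, 3/35) → index 0
j=1: u_1=31/200 ∈ [3/35, 6/35) → index 1
j=2: u_2=51/200 ∈ [6/35, 2/7) → index 3
j=3: u_3=71/200 ∈ [2/7, 2/5) → index 4
j=4: u_4=91/200 ∈ [2/5, 18/35) → index 5
j=5: u_5=111/200 ∈ [19/35, 24/35) → index 7
j=6: u_6=131/200 ∈ [19/35, 24/35) → index 7
j=7: u_7=151/200 ∈ [24/35, 4/5) → index 8
j=8: u_8=171/200 ∈ [4/5, 1) → index 9
j=9: u_9=191/200 ∈ [4/5, 1) → index 9

0 1 3 4 5 7 7 8 9 9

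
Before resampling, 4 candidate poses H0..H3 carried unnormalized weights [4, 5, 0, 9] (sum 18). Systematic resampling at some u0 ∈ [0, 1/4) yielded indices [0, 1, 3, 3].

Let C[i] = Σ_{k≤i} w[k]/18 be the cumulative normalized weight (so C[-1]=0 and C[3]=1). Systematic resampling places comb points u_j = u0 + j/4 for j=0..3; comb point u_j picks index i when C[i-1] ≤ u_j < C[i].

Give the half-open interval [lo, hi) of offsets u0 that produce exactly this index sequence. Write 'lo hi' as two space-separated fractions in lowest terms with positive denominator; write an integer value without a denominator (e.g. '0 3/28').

C = [2/9, 1/2, 1/2, 1]
j=0 picked index 0: u0 ∈ [0, 2/9)
j=1 picked index 1: u0 ∈ [-1/36, 1/4)
j=2 picked index 3: u0 ∈ [0, 1/2)
j=3 picked index 3: u0 ∈ [-1/4, 1/4)
intersection: [0, 2/9)

0 2/9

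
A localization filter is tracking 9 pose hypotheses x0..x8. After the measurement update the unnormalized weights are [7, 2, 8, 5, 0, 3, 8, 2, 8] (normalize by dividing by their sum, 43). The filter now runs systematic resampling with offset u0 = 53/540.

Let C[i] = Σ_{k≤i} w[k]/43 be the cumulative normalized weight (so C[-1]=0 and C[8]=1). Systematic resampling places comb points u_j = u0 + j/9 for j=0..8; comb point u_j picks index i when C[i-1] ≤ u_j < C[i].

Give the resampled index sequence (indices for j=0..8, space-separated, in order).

0 1 2 3 5 6 6 8 8

C = [7/43, 9/43, 17/43, 22/43, 22/43, 25/43, 33/43, 35/43, 1]
j=0: u_0=53/540 ∈ [0, 7/43) → index 0
j=1: u_1=113/540 ∈ [7/43, 9/43) → index 1
j=2: u_2=173/540 ∈ [9/43, 17/43) → index 2
j=3: u_3=233/540 ∈ [17/43, 22/43) → index 3
j=4: u_4=293/540 ∈ [22/43, 25/43) → index 5
j=5: u_5=353/540 ∈ [25/43, 33/43) → index 6
j=6: u_6=413/540 ∈ [25/43, 33/43) → index 6
j=7: u_7=473/540 ∈ [35/43, 1) → index 8
j=8: u_8=533/540 ∈ [35/43, 1) → index 8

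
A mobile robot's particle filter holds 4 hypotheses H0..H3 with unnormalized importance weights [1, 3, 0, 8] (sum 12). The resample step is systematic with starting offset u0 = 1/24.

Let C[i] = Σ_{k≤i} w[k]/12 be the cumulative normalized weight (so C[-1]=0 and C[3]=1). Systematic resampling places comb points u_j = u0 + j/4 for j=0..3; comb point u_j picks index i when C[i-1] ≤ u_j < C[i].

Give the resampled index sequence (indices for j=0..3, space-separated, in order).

C = [1/12, 1/3, 1/3, 1]
j=0: u_0=1/24 ∈ [0, 1/12) → index 0
j=1: u_1=7/24 ∈ [1/12, 1/3) → index 1
j=2: u_2=13/24 ∈ [1/3, 1) → index 3
j=3: u_3=19/24 ∈ [1/3, 1) → index 3

0 1 3 3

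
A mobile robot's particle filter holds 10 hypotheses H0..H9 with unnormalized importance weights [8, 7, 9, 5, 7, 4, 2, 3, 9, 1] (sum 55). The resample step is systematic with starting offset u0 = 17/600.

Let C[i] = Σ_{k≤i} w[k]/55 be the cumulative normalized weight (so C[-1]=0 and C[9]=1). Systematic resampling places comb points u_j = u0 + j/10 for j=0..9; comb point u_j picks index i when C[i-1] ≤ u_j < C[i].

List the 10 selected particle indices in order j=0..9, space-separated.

0 0 1 2 2 4 4 6 8 8

C = [8/55, 3/11, 24/55, 29/55, 36/55, 8/11, 42/55, 9/11, 54/55, 1]
j=0: u_0=17/600 ∈ [0, 8/55) → index 0
j=1: u_1=77/600 ∈ [0, 8/55) → index 0
j=2: u_2=137/600 ∈ [8/55, 3/11) → index 1
j=3: u_3=197/600 ∈ [3/11, 24/55) → index 2
j=4: u_4=257/600 ∈ [3/11, 24/55) → index 2
j=5: u_5=317/600 ∈ [29/55, 36/55) → index 4
j=6: u_6=377/600 ∈ [29/55, 36/55) → index 4
j=7: u_7=437/600 ∈ [8/11, 42/55) → index 6
j=8: u_8=497/600 ∈ [9/11, 54/55) → index 8
j=9: u_9=557/600 ∈ [9/11, 54/55) → index 8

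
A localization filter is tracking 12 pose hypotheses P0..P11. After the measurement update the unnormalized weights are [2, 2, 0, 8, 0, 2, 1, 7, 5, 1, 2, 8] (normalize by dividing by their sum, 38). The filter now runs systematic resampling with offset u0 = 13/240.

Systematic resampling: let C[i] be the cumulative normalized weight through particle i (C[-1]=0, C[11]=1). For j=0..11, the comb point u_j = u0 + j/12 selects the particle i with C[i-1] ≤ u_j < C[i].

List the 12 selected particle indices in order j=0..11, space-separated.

1 3 3 3 6 7 7 8 9 11 11 11

C = [1/19, 2/19, 2/19, 6/19, 6/19, 7/19, 15/38, 11/19, 27/38, 14/19, 15/19, 1]
j=0: u_0=13/240 ∈ [1/19, 2/19) → index 1
j=1: u_1=11/80 ∈ [2/19, 6/19) → index 3
j=2: u_2=53/240 ∈ [2/19, 6/19) → index 3
j=3: u_3=73/240 ∈ [2/19, 6/19) → index 3
j=4: u_4=31/80 ∈ [7/19, 15/38) → index 6
j=5: u_5=113/240 ∈ [15/38, 11/19) → index 7
j=6: u_6=133/240 ∈ [15/38, 11/19) → index 7
j=7: u_7=51/80 ∈ [11/19, 27/38) → index 8
j=8: u_8=173/240 ∈ [27/38, 14/19) → index 9
j=9: u_9=193/240 ∈ [15/19, 1) → index 11
j=10: u_10=71/80 ∈ [15/19, 1) → index 11
j=11: u_11=233/240 ∈ [15/19, 1) → index 11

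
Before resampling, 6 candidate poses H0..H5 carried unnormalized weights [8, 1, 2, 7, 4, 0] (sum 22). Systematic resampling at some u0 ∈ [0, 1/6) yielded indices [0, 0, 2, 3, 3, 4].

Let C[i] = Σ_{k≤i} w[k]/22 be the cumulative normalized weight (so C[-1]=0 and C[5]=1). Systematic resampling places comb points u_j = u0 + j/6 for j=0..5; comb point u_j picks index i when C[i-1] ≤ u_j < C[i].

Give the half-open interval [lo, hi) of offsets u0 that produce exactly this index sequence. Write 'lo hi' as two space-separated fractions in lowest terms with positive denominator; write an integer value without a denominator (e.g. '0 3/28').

5/66 5/33

C = [4/11, 9/22, 1/2, 9/11, 1, 1]
j=0 picked index 0: u0 ∈ [0, 4/11)
j=1 picked index 0: u0 ∈ [-1/6, 13/66)
j=2 picked index 2: u0 ∈ [5/66, 1/6)
j=3 picked index 3: u0 ∈ [0, 7/22)
j=4 picked index 3: u0 ∈ [-1/6, 5/33)
j=5 picked index 4: u0 ∈ [-1/66, 1/6)
intersection: [5/66, 5/33)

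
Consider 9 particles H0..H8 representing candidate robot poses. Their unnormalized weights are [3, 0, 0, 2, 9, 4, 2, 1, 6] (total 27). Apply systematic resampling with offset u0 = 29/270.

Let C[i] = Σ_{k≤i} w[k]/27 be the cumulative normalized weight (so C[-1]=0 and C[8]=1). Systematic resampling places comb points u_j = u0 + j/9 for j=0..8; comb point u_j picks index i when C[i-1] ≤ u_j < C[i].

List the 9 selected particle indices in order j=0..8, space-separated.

0 4 4 4 5 5 7 8 8

C = [1/9, 1/9, 1/9, 5/27, 14/27, 2/3, 20/27, 7/9, 1]
j=0: u_0=29/270 ∈ [0, 1/9) → index 0
j=1: u_1=59/270 ∈ [5/27, 14/27) → index 4
j=2: u_2=89/270 ∈ [5/27, 14/27) → index 4
j=3: u_3=119/270 ∈ [5/27, 14/27) → index 4
j=4: u_4=149/270 ∈ [14/27, 2/3) → index 5
j=5: u_5=179/270 ∈ [14/27, 2/3) → index 5
j=6: u_6=209/270 ∈ [20/27, 7/9) → index 7
j=7: u_7=239/270 ∈ [7/9, 1) → index 8
j=8: u_8=269/270 ∈ [7/9, 1) → index 8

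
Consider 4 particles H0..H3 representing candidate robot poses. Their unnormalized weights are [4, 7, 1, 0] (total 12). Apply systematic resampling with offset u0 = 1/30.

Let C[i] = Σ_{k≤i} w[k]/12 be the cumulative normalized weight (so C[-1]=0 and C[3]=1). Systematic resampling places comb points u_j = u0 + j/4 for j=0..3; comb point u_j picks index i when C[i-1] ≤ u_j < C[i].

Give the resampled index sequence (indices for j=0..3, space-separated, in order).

C = [1/3, 11/12, 1, 1]
j=0: u_0=1/30 ∈ [0, 1/3) → index 0
j=1: u_1=17/60 ∈ [0, 1/3) → index 0
j=2: u_2=8/15 ∈ [1/3, 11/12) → index 1
j=3: u_3=47/60 ∈ [1/3, 11/12) → index 1

0 0 1 1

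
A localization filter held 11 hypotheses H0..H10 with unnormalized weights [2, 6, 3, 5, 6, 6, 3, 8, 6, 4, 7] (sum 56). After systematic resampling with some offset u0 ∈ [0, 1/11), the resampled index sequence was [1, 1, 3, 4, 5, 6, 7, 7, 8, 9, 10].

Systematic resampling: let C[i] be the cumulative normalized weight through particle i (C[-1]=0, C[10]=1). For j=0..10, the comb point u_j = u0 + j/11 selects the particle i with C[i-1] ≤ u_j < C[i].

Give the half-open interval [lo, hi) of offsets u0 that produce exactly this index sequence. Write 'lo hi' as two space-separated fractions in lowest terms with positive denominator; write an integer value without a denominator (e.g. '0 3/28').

1/22 4/77

C = [1/28, 1/7, 11/56, 2/7, 11/28, 1/2, 31/56, 39/56, 45/56, 7/8, 1]
j=0 picked index 1: u0 ∈ [1/28, 1/7)
j=1 picked index 1: u0 ∈ [-17/308, 4/77)
j=2 picked index 3: u0 ∈ [9/616, 8/77)
j=3 picked index 4: u0 ∈ [1/77, 37/308)
j=4 picked index 5: u0 ∈ [9/308, 3/22)
j=5 picked index 6: u0 ∈ [1/22, 61/616)
j=6 picked index 7: u0 ∈ [5/616, 93/616)
j=7 picked index 7: u0 ∈ [-51/616, 37/616)
j=8 picked index 8: u0 ∈ [-19/616, 47/616)
j=9 picked index 9: u0 ∈ [-9/616, 5/88)
j=10 picked index 10: u0 ∈ [-3/88, 1/11)
intersection: [1/22, 4/77)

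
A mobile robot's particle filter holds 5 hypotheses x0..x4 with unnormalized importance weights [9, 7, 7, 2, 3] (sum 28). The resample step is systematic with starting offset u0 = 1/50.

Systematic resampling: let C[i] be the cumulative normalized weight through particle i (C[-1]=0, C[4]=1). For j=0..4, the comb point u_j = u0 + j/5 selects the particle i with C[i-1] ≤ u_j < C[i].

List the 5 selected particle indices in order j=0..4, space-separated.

C = [9/28, 4/7, 23/28, 25/28, 1]
j=0: u_0=1/50 ∈ [0, 9/28) → index 0
j=1: u_1=11/50 ∈ [0, 9/28) → index 0
j=2: u_2=21/50 ∈ [9/28, 4/7) → index 1
j=3: u_3=31/50 ∈ [4/7, 23/28) → index 2
j=4: u_4=41/50 ∈ [4/7, 23/28) → index 2

0 0 1 2 2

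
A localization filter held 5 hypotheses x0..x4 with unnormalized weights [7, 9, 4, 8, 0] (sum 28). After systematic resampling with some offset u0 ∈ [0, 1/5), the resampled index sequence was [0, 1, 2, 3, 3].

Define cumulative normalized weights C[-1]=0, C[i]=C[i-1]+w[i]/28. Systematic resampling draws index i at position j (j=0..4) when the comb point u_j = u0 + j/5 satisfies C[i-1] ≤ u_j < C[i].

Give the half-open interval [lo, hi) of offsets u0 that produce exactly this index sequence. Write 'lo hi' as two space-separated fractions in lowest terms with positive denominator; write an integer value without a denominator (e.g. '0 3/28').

C = [1/4, 4/7, 5/7, 1, 1]
j=0 picked index 0: u0 ∈ [0, 1/4)
j=1 picked index 1: u0 ∈ [1/20, 13/35)
j=2 picked index 2: u0 ∈ [6/35, 11/35)
j=3 picked index 3: u0 ∈ [4/35, 2/5)
j=4 picked index 3: u0 ∈ [-3/35, 1/5)
intersection: [6/35, 1/5)

6/35 1/5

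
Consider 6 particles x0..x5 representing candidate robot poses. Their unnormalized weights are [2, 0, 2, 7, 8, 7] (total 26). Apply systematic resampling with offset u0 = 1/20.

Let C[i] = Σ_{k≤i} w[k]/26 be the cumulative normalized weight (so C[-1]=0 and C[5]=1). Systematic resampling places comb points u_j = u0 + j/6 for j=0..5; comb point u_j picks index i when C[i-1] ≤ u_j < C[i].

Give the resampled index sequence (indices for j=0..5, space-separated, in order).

0 3 3 4 4 5

C = [1/13, 1/13, 2/13, 11/26, 19/26, 1]
j=0: u_0=1/20 ∈ [0, 1/13) → index 0
j=1: u_1=13/60 ∈ [2/13, 11/26) → index 3
j=2: u_2=23/60 ∈ [2/13, 11/26) → index 3
j=3: u_3=11/20 ∈ [11/26, 19/26) → index 4
j=4: u_4=43/60 ∈ [11/26, 19/26) → index 4
j=5: u_5=53/60 ∈ [19/26, 1) → index 5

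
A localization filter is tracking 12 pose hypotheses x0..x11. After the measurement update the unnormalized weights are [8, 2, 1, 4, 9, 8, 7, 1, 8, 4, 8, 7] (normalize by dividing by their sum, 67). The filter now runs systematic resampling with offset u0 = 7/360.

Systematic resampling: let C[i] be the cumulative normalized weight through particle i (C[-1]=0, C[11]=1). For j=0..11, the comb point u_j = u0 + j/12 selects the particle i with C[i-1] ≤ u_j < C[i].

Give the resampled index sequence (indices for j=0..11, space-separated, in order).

C = [8/67, 10/67, 11/67, 15/67, 24/67, 32/67, 39/67, 40/67, 48/67, 52/67, 60/67, 1]
j=0: u_0=7/360 ∈ [0, 8/67) → index 0
j=1: u_1=37/360 ∈ [0, 8/67) → index 0
j=2: u_2=67/360 ∈ [11/67, 15/67) → index 3
j=3: u_3=97/360 ∈ [15/67, 24/67) → index 4
j=4: u_4=127/360 ∈ [15/67, 24/67) → index 4
j=5: u_5=157/360 ∈ [24/67, 32/67) → index 5
j=6: u_6=187/360 ∈ [32/67, 39/67) → index 6
j=7: u_7=217/360 ∈ [40/67, 48/67) → index 8
j=8: u_8=247/360 ∈ [40/67, 48/67) → index 8
j=9: u_9=277/360 ∈ [48/67, 52/67) → index 9
j=10: u_10=307/360 ∈ [52/67, 60/67) → index 10
j=11: u_11=337/360 ∈ [60/67, 1) → index 11

0 0 3 4 4 5 6 8 8 9 10 11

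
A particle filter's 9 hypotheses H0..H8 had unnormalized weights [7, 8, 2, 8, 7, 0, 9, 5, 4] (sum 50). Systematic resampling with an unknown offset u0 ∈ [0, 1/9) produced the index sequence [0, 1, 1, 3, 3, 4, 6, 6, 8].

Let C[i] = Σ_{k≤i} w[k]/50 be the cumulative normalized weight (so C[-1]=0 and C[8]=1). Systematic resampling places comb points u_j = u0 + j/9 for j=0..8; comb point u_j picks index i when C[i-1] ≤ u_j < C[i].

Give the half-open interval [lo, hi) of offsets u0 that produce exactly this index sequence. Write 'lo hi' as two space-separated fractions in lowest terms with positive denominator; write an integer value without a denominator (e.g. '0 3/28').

7/225 19/450

C = [7/50, 3/10, 17/50, 1/2, 16/25, 16/25, 41/50, 23/25, 1]
j=0 picked index 0: u0 ∈ [0, 7/50)
j=1 picked index 1: u0 ∈ [13/450, 17/90)
j=2 picked index 1: u0 ∈ [-37/450, 7/90)
j=3 picked index 3: u0 ∈ [1/150, 1/6)
j=4 picked index 3: u0 ∈ [-47/450, 1/18)
j=5 picked index 4: u0 ∈ [-1/18, 19/225)
j=6 picked index 6: u0 ∈ [-2/75, 23/150)
j=7 picked index 6: u0 ∈ [-31/225, 19/450)
j=8 picked index 8: u0 ∈ [7/225, 1/9)
intersection: [7/225, 19/450)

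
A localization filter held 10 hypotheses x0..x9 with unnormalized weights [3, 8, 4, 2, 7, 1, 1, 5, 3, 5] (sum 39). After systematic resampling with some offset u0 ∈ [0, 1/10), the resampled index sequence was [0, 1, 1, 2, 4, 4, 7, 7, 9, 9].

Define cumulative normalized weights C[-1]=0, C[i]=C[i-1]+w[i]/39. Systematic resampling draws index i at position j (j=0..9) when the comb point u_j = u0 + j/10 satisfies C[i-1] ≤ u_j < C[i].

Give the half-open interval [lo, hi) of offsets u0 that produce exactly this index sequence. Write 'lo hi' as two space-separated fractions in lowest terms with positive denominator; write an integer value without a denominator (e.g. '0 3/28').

C = [1/13, 11/39, 5/13, 17/39, 8/13, 25/39, 2/3, 31/39, 34/39, 1]
j=0 picked index 0: u0 ∈ [0, 1/13)
j=1 picked index 1: u0 ∈ [-3/130, 71/390)
j=2 picked index 1: u0 ∈ [-8/65, 16/195)
j=3 picked index 2: u0 ∈ [-7/390, 11/130)
j=4 picked index 4: u0 ∈ [7/195, 14/65)
j=5 picked index 4: u0 ∈ [-5/78, 3/26)
j=6 picked index 7: u0 ∈ [1/15, 38/195)
j=7 picked index 7: u0 ∈ [-1/30, 37/390)
j=8 picked index 9: u0 ∈ [14/195, 1/5)
j=9 picked index 9: u0 ∈ [-11/390, 1/10)
intersection: [14/195, 1/13)

14/195 1/13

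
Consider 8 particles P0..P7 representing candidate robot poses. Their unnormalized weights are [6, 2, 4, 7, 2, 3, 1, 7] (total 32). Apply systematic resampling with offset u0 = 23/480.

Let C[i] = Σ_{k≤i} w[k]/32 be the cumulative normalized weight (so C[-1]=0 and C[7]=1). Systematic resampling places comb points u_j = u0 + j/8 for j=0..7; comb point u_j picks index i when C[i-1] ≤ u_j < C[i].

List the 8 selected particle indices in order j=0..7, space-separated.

C = [3/16, 1/4, 3/8, 19/32, 21/32, 3/4, 25/32, 1]
j=0: u_0=23/480 ∈ [0, 3/16) → index 0
j=1: u_1=83/480 ∈ [0, 3/16) → index 0
j=2: u_2=143/480 ∈ [1/4, 3/8) → index 2
j=3: u_3=203/480 ∈ [3/8, 19/32) → index 3
j=4: u_4=263/480 ∈ [3/8, 19/32) → index 3
j=5: u_5=323/480 ∈ [21/32, 3/4) → index 5
j=6: u_6=383/480 ∈ [25/32, 1) → index 7
j=7: u_7=443/480 ∈ [25/32, 1) → index 7

0 0 2 3 3 5 7 7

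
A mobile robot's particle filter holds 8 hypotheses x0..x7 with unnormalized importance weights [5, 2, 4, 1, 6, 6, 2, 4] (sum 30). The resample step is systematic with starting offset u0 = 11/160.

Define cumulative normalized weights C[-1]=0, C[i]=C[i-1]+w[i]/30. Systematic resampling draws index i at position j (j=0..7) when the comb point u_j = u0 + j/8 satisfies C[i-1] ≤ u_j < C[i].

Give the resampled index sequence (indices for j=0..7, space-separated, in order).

C = [1/6, 7/30, 11/30, 2/5, 3/5, 4/5, 13/15, 1]
j=0: u_0=11/160 ∈ [0, 1/6) → index 0
j=1: u_1=31/160 ∈ [1/6, 7/30) → index 1
j=2: u_2=51/160 ∈ [7/30, 11/30) → index 2
j=3: u_3=71/160 ∈ [2/5, 3/5) → index 4
j=4: u_4=91/160 ∈ [2/5, 3/5) → index 4
j=5: u_5=111/160 ∈ [3/5, 4/5) → index 5
j=6: u_6=131/160 ∈ [4/5, 13/15) → index 6
j=7: u_7=151/160 ∈ [13/15, 1) → index 7

0 1 2 4 4 5 6 7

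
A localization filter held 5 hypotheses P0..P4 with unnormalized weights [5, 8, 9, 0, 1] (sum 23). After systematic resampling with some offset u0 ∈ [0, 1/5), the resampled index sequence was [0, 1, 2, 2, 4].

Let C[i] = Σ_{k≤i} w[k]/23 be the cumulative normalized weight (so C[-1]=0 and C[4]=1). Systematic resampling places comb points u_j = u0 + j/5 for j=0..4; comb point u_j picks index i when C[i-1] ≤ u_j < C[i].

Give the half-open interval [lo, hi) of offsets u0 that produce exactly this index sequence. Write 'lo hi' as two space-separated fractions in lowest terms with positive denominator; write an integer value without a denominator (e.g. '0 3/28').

C = [5/23, 13/23, 22/23, 22/23, 1]
j=0 picked index 0: u0 ∈ [0, 5/23)
j=1 picked index 1: u0 ∈ [2/115, 42/115)
j=2 picked index 2: u0 ∈ [19/115, 64/115)
j=3 picked index 2: u0 ∈ [-4/115, 41/115)
j=4 picked index 4: u0 ∈ [18/115, 1/5)
intersection: [19/115, 1/5)

19/115 1/5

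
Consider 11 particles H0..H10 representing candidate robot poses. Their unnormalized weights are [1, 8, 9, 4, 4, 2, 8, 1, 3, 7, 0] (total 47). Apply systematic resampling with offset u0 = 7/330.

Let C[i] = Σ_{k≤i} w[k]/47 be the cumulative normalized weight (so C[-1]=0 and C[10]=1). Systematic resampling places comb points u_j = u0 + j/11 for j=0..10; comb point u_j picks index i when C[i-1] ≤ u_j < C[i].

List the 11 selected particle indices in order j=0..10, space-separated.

C = [1/47, 9/47, 18/47, 22/47, 26/47, 28/47, 36/47, 37/47, 40/47, 1, 1]
j=0: u_0=7/330 ∈ [0, 1/47) → index 0
j=1: u_1=37/330 ∈ [1/47, 9/47) → index 1
j=2: u_2=67/330 ∈ [9/47, 18/47) → index 2
j=3: u_3=97/330 ∈ [9/47, 18/47) → index 2
j=4: u_4=127/330 ∈ [18/47, 22/47) → index 3
j=5: u_5=157/330 ∈ [22/47, 26/47) → index 4
j=6: u_6=17/30 ∈ [26/47, 28/47) → index 5
j=7: u_7=217/330 ∈ [28/47, 36/47) → index 6
j=8: u_8=247/330 ∈ [28/47, 36/47) → index 6
j=9: u_9=277/330 ∈ [37/47, 40/47) → index 8
j=10: u_10=307/330 ∈ [40/47, 1) → index 9

0 1 2 2 3 4 5 6 6 8 9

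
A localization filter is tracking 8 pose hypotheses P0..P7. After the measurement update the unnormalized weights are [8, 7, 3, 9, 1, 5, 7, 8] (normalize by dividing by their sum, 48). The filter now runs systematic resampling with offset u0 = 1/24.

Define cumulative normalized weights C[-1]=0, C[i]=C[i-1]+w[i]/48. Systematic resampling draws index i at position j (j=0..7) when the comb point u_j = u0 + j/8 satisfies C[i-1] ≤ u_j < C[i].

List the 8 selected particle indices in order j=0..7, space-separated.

0 1 1 3 3 5 6 7

C = [1/6, 5/16, 3/8, 9/16, 7/12, 11/16, 5/6, 1]
j=0: u_0=1/24 ∈ [0, 1/6) → index 0
j=1: u_1=1/6 ∈ [1/6, 5/16) → index 1
j=2: u_2=7/24 ∈ [1/6, 5/16) → index 1
j=3: u_3=5/12 ∈ [3/8, 9/16) → index 3
j=4: u_4=13/24 ∈ [3/8, 9/16) → index 3
j=5: u_5=2/3 ∈ [7/12, 11/16) → index 5
j=6: u_6=19/24 ∈ [11/16, 5/6) → index 6
j=7: u_7=11/12 ∈ [5/6, 1) → index 7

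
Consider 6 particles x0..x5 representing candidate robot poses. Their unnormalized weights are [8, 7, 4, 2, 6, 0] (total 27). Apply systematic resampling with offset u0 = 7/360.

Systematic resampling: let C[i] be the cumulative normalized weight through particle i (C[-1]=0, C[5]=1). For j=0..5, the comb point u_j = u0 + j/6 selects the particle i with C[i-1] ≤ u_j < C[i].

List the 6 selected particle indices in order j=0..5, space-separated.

C = [8/27, 5/9, 19/27, 7/9, 1, 1]
j=0: u_0=7/360 ∈ [0, 8/27) → index 0
j=1: u_1=67/360 ∈ [0, 8/27) → index 0
j=2: u_2=127/360 ∈ [8/27, 5/9) → index 1
j=3: u_3=187/360 ∈ [8/27, 5/9) → index 1
j=4: u_4=247/360 ∈ [5/9, 19/27) → index 2
j=5: u_5=307/360 ∈ [7/9, 1) → index 4

0 0 1 1 2 4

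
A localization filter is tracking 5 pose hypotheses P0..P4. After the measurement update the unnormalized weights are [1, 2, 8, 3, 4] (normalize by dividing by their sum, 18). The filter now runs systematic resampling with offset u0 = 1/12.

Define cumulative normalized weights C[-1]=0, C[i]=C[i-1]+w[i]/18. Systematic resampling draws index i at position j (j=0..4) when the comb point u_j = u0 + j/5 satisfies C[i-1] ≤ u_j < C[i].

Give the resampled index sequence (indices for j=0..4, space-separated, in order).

1 2 2 3 4

C = [1/18, 1/6, 11/18, 7/9, 1]
j=0: u_0=1/12 ∈ [1/18, 1/6) → index 1
j=1: u_1=17/60 ∈ [1/6, 11/18) → index 2
j=2: u_2=29/60 ∈ [1/6, 11/18) → index 2
j=3: u_3=41/60 ∈ [11/18, 7/9) → index 3
j=4: u_4=53/60 ∈ [7/9, 1) → index 4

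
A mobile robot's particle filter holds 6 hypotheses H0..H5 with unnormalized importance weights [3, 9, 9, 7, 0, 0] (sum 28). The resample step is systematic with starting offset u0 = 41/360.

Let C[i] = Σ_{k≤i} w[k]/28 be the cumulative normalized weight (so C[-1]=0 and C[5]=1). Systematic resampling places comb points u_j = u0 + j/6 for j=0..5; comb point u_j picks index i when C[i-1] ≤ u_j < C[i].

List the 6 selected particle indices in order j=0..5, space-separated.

1 1 2 2 3 3

C = [3/28, 3/7, 3/4, 1, 1, 1]
j=0: u_0=41/360 ∈ [3/28, 3/7) → index 1
j=1: u_1=101/360 ∈ [3/28, 3/7) → index 1
j=2: u_2=161/360 ∈ [3/7, 3/4) → index 2
j=3: u_3=221/360 ∈ [3/7, 3/4) → index 2
j=4: u_4=281/360 ∈ [3/4, 1) → index 3
j=5: u_5=341/360 ∈ [3/4, 1) → index 3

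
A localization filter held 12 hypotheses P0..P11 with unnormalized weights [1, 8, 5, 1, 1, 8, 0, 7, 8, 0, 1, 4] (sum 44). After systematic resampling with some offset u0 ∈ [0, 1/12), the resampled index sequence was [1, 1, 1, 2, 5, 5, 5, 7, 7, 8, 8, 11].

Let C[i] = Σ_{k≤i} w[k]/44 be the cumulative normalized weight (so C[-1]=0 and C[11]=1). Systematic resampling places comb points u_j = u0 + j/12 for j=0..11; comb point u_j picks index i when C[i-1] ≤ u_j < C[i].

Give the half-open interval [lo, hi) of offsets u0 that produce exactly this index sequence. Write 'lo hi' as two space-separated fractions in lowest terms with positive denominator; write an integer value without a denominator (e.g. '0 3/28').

1/33 5/132

C = [1/44, 9/44, 7/22, 15/44, 4/11, 6/11, 6/11, 31/44, 39/44, 39/44, 10/11, 1]
j=0 picked index 1: u0 ∈ [1/44, 9/44)
j=1 picked index 1: u0 ∈ [-2/33, 4/33)
j=2 picked index 1: u0 ∈ [-19/132, 5/132)
j=3 picked index 2: u0 ∈ [-1/22, 3/44)
j=4 picked index 5: u0 ∈ [1/33, 7/33)
j=5 picked index 5: u0 ∈ [-7/132, 17/132)
j=6 picked index 5: u0 ∈ [-3/22, 1/22)
j=7 picked index 7: u0 ∈ [-5/132, 4/33)
j=8 picked index 7: u0 ∈ [-4/33, 5/132)
j=9 picked index 8: u0 ∈ [-1/22, 3/22)
j=10 picked index 8: u0 ∈ [-17/132, 7/132)
j=11 picked index 11: u0 ∈ [-1/132, 1/12)
intersection: [1/33, 5/132)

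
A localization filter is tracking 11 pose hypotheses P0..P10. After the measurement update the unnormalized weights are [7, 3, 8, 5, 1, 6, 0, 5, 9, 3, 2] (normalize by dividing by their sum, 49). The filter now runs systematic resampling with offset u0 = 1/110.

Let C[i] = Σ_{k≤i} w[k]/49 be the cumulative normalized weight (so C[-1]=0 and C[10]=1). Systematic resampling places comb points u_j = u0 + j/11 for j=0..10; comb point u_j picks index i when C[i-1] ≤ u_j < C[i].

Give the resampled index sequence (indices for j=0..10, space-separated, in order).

C = [1/7, 10/49, 18/49, 23/49, 24/49, 30/49, 30/49, 5/7, 44/49, 47/49, 1]
j=0: u_0=1/110 ∈ [0, 1/7) → index 0
j=1: u_1=1/10 ∈ [0, 1/7) → index 0
j=2: u_2=21/110 ∈ [1/7, 10/49) → index 1
j=3: u_3=31/110 ∈ [10/49, 18/49) → index 2
j=4: u_4=41/110 ∈ [18/49, 23/49) → index 3
j=5: u_5=51/110 ∈ [18/49, 23/49) → index 3
j=6: u_6=61/110 ∈ [24/49, 30/49) → index 5
j=7: u_7=71/110 ∈ [30/49, 5/7) → index 7
j=8: u_8=81/110 ∈ [5/7, 44/49) → index 8
j=9: u_9=91/110 ∈ [5/7, 44/49) → index 8
j=10: u_10=101/110 ∈ [44/49, 47/49) → index 9

0 0 1 2 3 3 5 7 8 8 9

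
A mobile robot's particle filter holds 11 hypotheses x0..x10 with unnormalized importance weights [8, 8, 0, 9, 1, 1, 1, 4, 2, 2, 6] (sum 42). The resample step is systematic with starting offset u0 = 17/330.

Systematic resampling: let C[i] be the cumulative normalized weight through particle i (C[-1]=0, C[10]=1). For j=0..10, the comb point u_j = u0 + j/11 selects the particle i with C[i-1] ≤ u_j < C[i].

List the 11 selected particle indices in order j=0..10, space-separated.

C = [4/21, 8/21, 8/21, 25/42, 13/21, 9/14, 2/3, 16/21, 17/21, 6/7, 1]
j=0: u_0=17/330 ∈ [0, 4/21) → index 0
j=1: u_1=47/330 ∈ [0, 4/21) → index 0
j=2: u_2=7/30 ∈ [4/21, 8/21) → index 1
j=3: u_3=107/330 ∈ [4/21, 8/21) → index 1
j=4: u_4=137/330 ∈ [8/21, 25/42) → index 3
j=5: u_5=167/330 ∈ [8/21, 25/42) → index 3
j=6: u_6=197/330 ∈ [25/42, 13/21) → index 4
j=7: u_7=227/330 ∈ [2/3, 16/21) → index 7
j=8: u_8=257/330 ∈ [16/21, 17/21) → index 8
j=9: u_9=287/330 ∈ [6/7, 1) → index 10
j=10: u_10=317/330 ∈ [6/7, 1) → index 10

0 0 1 1 3 3 4 7 8 10 10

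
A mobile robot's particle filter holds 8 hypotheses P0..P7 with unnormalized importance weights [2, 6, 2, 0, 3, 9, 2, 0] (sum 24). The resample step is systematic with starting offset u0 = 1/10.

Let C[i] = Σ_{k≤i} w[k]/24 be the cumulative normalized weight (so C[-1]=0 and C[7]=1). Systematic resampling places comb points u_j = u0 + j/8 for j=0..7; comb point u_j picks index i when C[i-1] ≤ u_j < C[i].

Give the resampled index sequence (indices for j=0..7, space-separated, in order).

1 1 2 4 5 5 5 6

C = [1/12, 1/3, 5/12, 5/12, 13/24, 11/12, 1, 1]
j=0: u_0=1/10 ∈ [1/12, 1/3) → index 1
j=1: u_1=9/40 ∈ [1/12, 1/3) → index 1
j=2: u_2=7/20 ∈ [1/3, 5/12) → index 2
j=3: u_3=19/40 ∈ [5/12, 13/24) → index 4
j=4: u_4=3/5 ∈ [13/24, 11/12) → index 5
j=5: u_5=29/40 ∈ [13/24, 11/12) → index 5
j=6: u_6=17/20 ∈ [13/24, 11/12) → index 5
j=7: u_7=39/40 ∈ [11/12, 1) → index 6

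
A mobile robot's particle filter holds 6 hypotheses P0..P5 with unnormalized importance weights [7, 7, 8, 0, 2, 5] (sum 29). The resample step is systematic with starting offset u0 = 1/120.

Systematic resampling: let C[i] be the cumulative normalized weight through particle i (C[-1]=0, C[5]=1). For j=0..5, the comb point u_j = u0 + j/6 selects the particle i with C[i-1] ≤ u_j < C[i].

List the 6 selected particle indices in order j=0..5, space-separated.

C = [7/29, 14/29, 22/29, 22/29, 24/29, 1]
j=0: u_0=1/120 ∈ [0, 7/29) → index 0
j=1: u_1=7/40 ∈ [0, 7/29) → index 0
j=2: u_2=41/120 ∈ [7/29, 14/29) → index 1
j=3: u_3=61/120 ∈ [14/29, 22/29) → index 2
j=4: u_4=27/40 ∈ [14/29, 22/29) → index 2
j=5: u_5=101/120 ∈ [24/29, 1) → index 5

0 0 1 2 2 5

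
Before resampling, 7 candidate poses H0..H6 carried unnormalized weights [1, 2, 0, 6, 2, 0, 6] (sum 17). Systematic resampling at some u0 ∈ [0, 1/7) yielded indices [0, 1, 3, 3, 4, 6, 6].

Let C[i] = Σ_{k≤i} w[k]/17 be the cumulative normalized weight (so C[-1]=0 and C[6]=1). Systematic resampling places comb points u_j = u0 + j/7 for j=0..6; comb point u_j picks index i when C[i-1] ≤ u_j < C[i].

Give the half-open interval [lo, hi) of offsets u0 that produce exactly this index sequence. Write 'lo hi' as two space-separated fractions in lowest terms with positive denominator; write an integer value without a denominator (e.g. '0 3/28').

C = [1/17, 3/17, 3/17, 9/17, 11/17, 11/17, 1]
j=0 picked index 0: u0 ∈ [0, 1/17)
j=1 picked index 1: u0 ∈ [-10/119, 4/119)
j=2 picked index 3: u0 ∈ [-13/119, 29/119)
j=3 picked index 3: u0 ∈ [-30/119, 12/119)
j=4 picked index 4: u0 ∈ [-5/119, 9/119)
j=5 picked index 6: u0 ∈ [-8/119, 2/7)
j=6 picked index 6: u0 ∈ [-25/119, 1/7)
intersection: [0, 4/119)

0 4/119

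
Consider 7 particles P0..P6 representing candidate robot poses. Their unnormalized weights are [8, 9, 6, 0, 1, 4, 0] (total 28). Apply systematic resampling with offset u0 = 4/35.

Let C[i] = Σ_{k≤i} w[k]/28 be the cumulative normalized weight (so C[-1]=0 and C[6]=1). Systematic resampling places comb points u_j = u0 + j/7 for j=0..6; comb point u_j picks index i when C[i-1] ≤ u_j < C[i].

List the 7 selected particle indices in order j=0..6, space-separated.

0 0 1 1 2 4 5

C = [2/7, 17/28, 23/28, 23/28, 6/7, 1, 1]
j=0: u_0=4/35 ∈ [0, 2/7) → index 0
j=1: u_1=9/35 ∈ [0, 2/7) → index 0
j=2: u_2=2/5 ∈ [2/7, 17/28) → index 1
j=3: u_3=19/35 ∈ [2/7, 17/28) → index 1
j=4: u_4=24/35 ∈ [17/28, 23/28) → index 2
j=5: u_5=29/35 ∈ [23/28, 6/7) → index 4
j=6: u_6=34/35 ∈ [6/7, 1) → index 5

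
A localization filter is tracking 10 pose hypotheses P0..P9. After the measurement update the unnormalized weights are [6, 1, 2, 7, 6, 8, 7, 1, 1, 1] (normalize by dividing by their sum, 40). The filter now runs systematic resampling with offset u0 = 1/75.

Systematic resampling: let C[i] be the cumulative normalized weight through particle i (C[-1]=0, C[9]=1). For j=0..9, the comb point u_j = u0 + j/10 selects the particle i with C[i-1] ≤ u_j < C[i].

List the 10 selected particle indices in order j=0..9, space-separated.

0 0 2 3 4 4 5 5 6 6

C = [3/20, 7/40, 9/40, 2/5, 11/20, 3/4, 37/40, 19/20, 39/40, 1]
j=0: u_0=1/75 ∈ [0, 3/20) → index 0
j=1: u_1=17/150 ∈ [0, 3/20) → index 0
j=2: u_2=16/75 ∈ [7/40, 9/40) → index 2
j=3: u_3=47/150 ∈ [9/40, 2/5) → index 3
j=4: u_4=31/75 ∈ [2/5, 11/20) → index 4
j=5: u_5=77/150 ∈ [2/5, 11/20) → index 4
j=6: u_6=46/75 ∈ [11/20, 3/4) → index 5
j=7: u_7=107/150 ∈ [11/20, 3/4) → index 5
j=8: u_8=61/75 ∈ [3/4, 37/40) → index 6
j=9: u_9=137/150 ∈ [3/4, 37/40) → index 6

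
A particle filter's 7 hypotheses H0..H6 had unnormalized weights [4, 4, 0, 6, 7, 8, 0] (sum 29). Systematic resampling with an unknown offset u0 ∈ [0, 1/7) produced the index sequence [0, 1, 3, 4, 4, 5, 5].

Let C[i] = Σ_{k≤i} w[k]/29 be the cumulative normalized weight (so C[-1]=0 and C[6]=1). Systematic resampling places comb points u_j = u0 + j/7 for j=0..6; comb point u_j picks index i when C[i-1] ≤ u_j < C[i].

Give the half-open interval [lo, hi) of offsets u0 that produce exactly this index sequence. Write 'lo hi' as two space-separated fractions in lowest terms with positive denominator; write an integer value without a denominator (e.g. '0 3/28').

C = [4/29, 8/29, 8/29, 14/29, 21/29, 1, 1]
j=0 picked index 0: u0 ∈ [0, 4/29)
j=1 picked index 1: u0 ∈ [-1/203, 27/203)
j=2 picked index 3: u0 ∈ [-2/203, 40/203)
j=3 picked index 4: u0 ∈ [11/203, 60/203)
j=4 picked index 4: u0 ∈ [-18/203, 31/203)
j=5 picked index 5: u0 ∈ [2/203, 2/7)
j=6 picked index 5: u0 ∈ [-27/203, 1/7)
intersection: [11/203, 27/203)

11/203 27/203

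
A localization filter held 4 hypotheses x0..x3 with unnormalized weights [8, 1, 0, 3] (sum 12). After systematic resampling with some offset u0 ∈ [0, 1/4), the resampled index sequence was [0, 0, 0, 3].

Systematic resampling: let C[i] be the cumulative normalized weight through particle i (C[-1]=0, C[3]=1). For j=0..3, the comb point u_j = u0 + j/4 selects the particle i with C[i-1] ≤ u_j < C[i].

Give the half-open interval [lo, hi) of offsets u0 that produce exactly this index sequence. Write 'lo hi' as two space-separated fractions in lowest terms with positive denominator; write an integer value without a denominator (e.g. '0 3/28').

0 1/6

C = [2/3, 3/4, 3/4, 1]
j=0 picked index 0: u0 ∈ [0, 2/3)
j=1 picked index 0: u0 ∈ [-1/4, 5/12)
j=2 picked index 0: u0 ∈ [-1/2, 1/6)
j=3 picked index 3: u0 ∈ [0, 1/4)
intersection: [0, 1/6)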